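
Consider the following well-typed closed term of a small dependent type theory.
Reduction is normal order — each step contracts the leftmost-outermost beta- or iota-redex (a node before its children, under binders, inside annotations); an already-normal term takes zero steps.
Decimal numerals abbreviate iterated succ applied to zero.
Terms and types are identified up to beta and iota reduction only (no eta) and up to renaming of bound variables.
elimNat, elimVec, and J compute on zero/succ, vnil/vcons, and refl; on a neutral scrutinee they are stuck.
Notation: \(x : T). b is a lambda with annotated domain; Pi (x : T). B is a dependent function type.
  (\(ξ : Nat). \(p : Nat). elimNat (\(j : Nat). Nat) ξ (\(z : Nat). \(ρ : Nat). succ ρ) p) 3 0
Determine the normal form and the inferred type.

reduced normal form:
  3
the term's type:
  Nat
observation: the first redex contracted is a beta-redex; the normal form is reached in 3 normal-order steps.


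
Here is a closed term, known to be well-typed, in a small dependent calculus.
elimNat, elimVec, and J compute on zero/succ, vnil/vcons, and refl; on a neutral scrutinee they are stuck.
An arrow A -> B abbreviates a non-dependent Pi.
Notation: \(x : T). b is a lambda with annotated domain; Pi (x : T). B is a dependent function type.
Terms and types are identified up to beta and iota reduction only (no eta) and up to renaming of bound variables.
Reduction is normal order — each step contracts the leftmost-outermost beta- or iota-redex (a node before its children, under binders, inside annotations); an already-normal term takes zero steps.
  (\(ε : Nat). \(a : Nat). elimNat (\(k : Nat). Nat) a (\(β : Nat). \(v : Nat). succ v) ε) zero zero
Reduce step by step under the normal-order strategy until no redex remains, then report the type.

normal-order reduction sequence:
  (\(ε : Nat). \(a : Nat). elimNat (\(k : Nat). Nat) a (\(β : Nat). \(v : Nat). succ v) ε) zero zero
  ~> (\(ε : Nat). elimNat (\(a : Nat). Nat) ε (\(k : Nat). \(β : Nat). succ β) zero) zero
  ~> elimNat (\(ε : Nat). Nat) zero (\(a : Nat). \(k : Nat). succ k) zero
  ~> zero
type:
  Nat


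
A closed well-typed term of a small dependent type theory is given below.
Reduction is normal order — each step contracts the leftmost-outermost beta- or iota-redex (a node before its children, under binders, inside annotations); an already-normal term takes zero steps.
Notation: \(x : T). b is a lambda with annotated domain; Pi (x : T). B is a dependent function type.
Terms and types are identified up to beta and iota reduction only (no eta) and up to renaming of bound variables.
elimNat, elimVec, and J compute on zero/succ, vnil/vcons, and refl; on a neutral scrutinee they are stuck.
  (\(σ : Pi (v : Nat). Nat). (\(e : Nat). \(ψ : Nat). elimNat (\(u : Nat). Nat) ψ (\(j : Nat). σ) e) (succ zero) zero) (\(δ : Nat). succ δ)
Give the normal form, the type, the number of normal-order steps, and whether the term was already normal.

reduced normal form:
  succ zero
the term's type:
  Nat
steps to reach normal form (normal order): 7
term was already normal: no
first redex: a beta-redex


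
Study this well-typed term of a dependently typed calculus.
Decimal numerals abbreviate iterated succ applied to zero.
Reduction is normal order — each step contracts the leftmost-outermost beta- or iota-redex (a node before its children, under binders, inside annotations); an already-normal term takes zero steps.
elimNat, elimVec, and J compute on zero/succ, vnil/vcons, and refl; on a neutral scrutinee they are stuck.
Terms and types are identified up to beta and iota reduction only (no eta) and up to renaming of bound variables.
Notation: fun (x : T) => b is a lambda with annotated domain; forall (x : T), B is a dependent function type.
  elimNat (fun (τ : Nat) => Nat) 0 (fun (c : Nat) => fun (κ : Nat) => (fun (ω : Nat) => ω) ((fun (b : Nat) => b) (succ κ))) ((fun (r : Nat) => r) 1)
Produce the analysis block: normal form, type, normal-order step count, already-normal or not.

resulting normal form:
  1
type:
  Nat
normal-order step count: 7
term was already normal: no
first redex: a beta-redex


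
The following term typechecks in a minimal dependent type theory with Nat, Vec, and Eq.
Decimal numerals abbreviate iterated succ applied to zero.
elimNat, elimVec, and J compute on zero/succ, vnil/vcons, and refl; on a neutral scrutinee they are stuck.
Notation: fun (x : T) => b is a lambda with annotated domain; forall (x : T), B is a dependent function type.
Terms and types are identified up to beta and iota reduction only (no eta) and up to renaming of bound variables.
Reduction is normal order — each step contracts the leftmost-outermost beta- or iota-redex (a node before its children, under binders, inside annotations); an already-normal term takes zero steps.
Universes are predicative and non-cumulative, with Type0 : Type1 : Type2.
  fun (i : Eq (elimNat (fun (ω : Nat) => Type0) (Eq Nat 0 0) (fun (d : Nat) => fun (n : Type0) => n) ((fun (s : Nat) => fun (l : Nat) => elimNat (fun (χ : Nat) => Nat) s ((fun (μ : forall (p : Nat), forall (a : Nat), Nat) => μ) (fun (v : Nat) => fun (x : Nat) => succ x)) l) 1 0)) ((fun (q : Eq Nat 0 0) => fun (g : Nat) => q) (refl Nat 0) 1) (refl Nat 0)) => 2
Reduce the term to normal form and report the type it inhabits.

reduced normal form:
  fun (i : Eq (Eq Nat 0 0) (refl Nat 0) (refl Nat 0)) => 2
the term's type:
  forall (i : Eq (Eq Nat 0 0) (refl Nat 0) (refl Nat 0)), Nat


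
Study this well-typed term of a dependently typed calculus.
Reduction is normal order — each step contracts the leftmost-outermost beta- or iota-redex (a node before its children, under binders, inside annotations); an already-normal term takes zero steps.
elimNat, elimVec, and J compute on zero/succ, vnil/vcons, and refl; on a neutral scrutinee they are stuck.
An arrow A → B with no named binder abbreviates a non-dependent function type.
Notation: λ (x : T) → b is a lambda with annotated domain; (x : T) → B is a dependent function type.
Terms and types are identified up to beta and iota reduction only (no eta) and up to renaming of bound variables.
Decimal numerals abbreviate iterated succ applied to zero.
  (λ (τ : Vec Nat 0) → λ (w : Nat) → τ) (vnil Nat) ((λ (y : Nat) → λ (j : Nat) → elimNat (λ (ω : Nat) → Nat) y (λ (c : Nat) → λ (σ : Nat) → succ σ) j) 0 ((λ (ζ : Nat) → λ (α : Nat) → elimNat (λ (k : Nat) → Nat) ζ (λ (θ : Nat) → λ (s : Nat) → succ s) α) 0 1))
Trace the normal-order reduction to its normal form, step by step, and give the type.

normal-order reduction:
  (λ (τ : Vec Nat 0) → λ (w : Nat) → τ) (vnil Nat) ((λ (y : Nat) → λ (j : Nat) → elimNat (λ (ω : Nat) → Nat) y (λ (c : Nat) → λ (σ : Nat) → succ σ) j) 0 ((λ (ζ : Nat) → λ (α : Nat) → elimNat (λ (k : Nat) → Nat) ζ (λ (θ : Nat) → λ (s : Nat) → succ s) α) 0 1))
  ~> (λ (τ : Nat) → vnil Nat) ((λ (w : Nat) → λ (y : Nat) → elimNat (λ (j : Nat) → Nat) w (λ (ω : Nat) → λ (c : Nat) → succ c) y) 0 ((λ (σ : Nat) → λ (ζ : Nat) → elimNat (λ (α : Nat) → Nat) σ (λ (k : Nat) → λ (θ : Nat) → succ θ) ζ) 0 1))
  ~> vnil Nat
inferred type:
  Vec Nat 0


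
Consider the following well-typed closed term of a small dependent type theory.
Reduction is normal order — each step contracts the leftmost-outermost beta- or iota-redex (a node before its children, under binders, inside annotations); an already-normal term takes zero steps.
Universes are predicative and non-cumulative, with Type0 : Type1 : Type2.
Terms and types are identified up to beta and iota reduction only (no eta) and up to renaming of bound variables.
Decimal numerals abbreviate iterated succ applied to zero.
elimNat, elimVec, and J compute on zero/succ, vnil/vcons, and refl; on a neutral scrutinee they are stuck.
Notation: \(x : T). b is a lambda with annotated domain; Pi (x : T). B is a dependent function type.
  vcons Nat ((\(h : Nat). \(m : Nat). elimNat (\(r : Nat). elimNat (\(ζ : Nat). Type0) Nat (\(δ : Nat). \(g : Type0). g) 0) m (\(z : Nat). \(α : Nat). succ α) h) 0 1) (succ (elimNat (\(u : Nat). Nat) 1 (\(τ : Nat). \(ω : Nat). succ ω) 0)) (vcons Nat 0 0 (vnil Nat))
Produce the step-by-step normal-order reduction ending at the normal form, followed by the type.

normal-order reduction:
  vcons Nat ((\(h : Nat). \(m : Nat). elimNat (\(r : Nat). elimNat (\(ζ : Nat). Type0) Nat (\(δ : Nat). \(g : Type0). g) 0) m (\(z : Nat). \(α : Nat). succ α) h) 0 1) (succ (elimNat (\(u : Nat). Nat) 1 (\(τ : Nat). \(ω : Nat). succ ω) 0)) (vcons Nat 0 0 (vnil Nat))
  ~> vcons Nat ((\(h : Nat). elimNat (\(m : Nat). elimNat (\(r : Nat). Type0) Nat (\(ζ : Nat). \(δ : Type0). δ) 0) h (\(g : Nat). \(z : Nat). succ z) 0) 1) (succ (elimNat (\(α : Nat). Nat) 1 (\(u : Nat). \(τ : Nat). succ τ) 0)) (vcons Nat 0 0 (vnil Nat))
  ~> vcons Nat (elimNat (\(h : Nat). elimNat (\(m : Nat). Type0) Nat (\(r : Nat). \(ζ : Type0). ζ) 0) 1 (\(δ : Nat). \(g : Nat). succ g) 0) (succ (elimNat (\(z : Nat). Nat) 1 (\(α : Nat). \(u : Nat). succ u) 0)) (vcons Nat 0 0 (vnil Nat))
  ~> vcons Nat 1 (succ (elimNat (\(h : Nat). Nat) 1 (\(m : Nat). \(r : Nat). succ r) 0)) (vcons Nat 0 0 (vnil Nat))
  ~> vcons Nat 1 2 (vcons Nat 0 0 (vnil Nat))
inferred type:
  Vec Nat 2


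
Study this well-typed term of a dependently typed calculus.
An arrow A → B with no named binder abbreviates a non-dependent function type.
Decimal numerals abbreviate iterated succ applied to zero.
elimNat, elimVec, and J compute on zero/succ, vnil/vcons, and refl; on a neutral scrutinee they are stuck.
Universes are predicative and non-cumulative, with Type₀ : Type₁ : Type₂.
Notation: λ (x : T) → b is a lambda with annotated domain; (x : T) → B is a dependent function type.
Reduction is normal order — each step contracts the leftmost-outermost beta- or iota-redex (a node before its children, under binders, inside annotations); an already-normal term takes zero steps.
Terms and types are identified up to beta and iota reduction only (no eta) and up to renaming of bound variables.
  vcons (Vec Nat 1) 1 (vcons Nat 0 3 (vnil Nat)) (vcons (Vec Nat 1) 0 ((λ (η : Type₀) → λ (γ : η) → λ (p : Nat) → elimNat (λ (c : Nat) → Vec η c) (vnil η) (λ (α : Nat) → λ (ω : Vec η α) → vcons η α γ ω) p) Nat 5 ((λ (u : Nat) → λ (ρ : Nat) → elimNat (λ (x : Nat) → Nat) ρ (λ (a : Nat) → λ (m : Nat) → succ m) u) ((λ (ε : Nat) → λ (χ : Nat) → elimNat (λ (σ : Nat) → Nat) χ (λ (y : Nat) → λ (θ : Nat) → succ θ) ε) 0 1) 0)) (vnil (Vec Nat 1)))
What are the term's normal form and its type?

resulting normal form:
  vcons (Vec Nat 1) 1 (vcons Nat 0 3 (vnil Nat)) (vcons (Vec Nat 1) 0 (vcons Nat 0 5 (vnil Nat)) (vnil (Vec Nat 1)))
the term's type:
  Vec (Vec Nat 1) 2
observation: normalization takes exactly 17 steps under the normal-order strategy.


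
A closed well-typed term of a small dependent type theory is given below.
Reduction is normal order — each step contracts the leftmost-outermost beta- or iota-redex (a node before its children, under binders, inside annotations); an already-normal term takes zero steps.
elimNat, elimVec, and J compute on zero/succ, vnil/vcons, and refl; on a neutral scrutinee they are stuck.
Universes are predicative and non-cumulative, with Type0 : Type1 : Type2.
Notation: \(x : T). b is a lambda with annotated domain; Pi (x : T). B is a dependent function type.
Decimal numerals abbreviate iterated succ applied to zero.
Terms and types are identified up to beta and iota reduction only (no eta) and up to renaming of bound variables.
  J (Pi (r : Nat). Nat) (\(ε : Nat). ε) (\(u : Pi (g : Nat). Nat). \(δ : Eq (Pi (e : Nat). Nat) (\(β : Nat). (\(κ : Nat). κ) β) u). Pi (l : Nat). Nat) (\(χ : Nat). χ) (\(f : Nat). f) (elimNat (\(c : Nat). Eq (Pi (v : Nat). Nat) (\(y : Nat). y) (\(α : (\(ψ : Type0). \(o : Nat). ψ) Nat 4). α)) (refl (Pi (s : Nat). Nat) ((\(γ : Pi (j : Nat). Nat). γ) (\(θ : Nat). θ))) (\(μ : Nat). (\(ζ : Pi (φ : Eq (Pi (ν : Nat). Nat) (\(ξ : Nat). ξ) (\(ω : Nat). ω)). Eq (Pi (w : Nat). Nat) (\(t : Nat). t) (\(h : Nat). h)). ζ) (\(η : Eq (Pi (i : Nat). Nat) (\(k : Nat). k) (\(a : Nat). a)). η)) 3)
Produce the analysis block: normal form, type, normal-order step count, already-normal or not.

normal form:
  \(r : Nat). r
the term's type:
  Pi (r : Nat). Nat
normal-order step count: 15
already normal: no
first redex: a beta-redex


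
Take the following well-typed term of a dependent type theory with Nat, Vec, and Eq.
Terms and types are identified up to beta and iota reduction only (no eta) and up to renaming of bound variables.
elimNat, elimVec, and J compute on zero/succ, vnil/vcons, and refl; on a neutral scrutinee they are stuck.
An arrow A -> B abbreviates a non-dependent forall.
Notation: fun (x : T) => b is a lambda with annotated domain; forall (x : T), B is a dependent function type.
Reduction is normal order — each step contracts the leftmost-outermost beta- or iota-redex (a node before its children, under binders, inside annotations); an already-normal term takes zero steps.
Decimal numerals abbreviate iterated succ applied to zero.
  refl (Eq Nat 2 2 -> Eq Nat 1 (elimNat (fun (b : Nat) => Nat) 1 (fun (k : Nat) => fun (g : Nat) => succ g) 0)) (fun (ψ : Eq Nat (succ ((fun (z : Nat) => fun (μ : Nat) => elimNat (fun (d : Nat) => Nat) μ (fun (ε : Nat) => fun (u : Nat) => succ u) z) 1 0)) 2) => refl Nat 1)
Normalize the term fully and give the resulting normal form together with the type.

normal form:
  refl (Eq Nat 2 2 -> Eq Nat 1 1) (fun (b : Eq Nat 2 2) => refl Nat 1)
the term's type:
  Eq (Eq Nat 2 2 -> Eq Nat 1 1) (fun (b : Eq Nat 2 2) => refl Nat 1) (fun (k : Eq Nat 2 2) => refl Nat 1)


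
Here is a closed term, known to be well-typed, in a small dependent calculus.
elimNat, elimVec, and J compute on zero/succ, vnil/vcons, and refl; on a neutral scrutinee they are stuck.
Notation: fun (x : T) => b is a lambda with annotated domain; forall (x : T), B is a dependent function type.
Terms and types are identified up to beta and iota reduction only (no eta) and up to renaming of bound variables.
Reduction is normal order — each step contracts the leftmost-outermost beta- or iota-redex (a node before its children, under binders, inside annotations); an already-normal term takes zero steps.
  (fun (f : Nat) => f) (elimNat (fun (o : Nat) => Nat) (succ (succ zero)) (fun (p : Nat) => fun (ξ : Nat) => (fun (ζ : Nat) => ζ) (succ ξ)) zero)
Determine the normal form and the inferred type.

resulting normal form:
  succ (succ zero)
inferred type:
  Nat


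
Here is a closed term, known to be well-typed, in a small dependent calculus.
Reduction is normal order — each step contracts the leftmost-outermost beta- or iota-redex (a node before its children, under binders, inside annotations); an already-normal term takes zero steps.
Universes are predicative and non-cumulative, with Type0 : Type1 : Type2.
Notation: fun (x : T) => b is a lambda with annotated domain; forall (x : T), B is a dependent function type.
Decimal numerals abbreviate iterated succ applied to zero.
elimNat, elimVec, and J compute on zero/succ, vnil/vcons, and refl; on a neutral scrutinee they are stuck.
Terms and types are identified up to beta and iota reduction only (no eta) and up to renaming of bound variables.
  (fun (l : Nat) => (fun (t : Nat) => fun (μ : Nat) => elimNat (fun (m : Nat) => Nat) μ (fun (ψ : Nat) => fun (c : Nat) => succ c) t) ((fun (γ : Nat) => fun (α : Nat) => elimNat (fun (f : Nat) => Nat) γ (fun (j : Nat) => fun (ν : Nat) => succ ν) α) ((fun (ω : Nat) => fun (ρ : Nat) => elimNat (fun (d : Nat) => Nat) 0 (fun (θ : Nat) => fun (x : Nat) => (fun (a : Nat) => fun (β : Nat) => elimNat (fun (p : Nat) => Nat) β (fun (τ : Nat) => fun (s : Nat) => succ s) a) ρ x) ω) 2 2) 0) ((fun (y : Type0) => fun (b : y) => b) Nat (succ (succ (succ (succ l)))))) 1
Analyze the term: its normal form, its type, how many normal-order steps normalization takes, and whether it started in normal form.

normal form:
  9
type:
  Nat
normal-order step count: 48
already normal: no
first contracted redex: a beta-redex


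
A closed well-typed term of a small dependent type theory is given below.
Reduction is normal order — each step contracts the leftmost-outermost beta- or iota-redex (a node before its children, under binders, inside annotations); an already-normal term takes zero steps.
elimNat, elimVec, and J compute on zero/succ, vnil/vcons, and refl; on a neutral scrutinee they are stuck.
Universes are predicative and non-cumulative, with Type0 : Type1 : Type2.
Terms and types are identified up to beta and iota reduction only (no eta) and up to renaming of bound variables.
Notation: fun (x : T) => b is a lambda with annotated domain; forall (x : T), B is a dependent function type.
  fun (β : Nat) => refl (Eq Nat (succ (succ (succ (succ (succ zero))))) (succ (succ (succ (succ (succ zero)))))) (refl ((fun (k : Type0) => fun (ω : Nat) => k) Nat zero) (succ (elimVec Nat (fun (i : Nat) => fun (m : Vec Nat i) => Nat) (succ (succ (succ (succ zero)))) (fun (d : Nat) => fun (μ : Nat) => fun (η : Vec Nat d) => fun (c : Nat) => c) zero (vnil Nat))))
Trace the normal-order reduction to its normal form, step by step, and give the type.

normal-order reduction sequence:
  fun (β : Nat) => refl (Eq Nat (succ (succ (succ (succ (succ zero))))) (succ (succ (succ (succ (succ zero)))))) (refl ((fun (k : Type0) => fun (ω : Nat) => k) Nat zero) (succ (elimVec Nat (fun (i : Nat) => fun (m : Vec Nat i) => Nat) (succ (succ (succ (succ zero)))) (fun (d : Nat) => fun (μ : Nat) => fun (η : Vec Nat d) => fun (c : Nat) => c) zero (vnil Nat))))
  ~> fun (β : Nat) => refl (Eq Nat (succ (succ (succ (succ (succ zero))))) (succ (succ (succ (succ (succ zero)))))) (refl ((fun (k : Nat) => Nat) zero) (succ (elimVec Nat (fun (ω : Nat) => fun (i : Vec Nat ω) => Nat) (succ (succ (succ (succ zero)))) (fun (m : Nat) => fun (d : Nat) => fun (μ : Vec Nat m) => fun (η : Nat) => η) zero (vnil Nat))))
  ~> fun (β : Nat) => refl (Eq Nat (succ (succ (succ (succ (succ zero))))) (succ (succ (succ (succ (succ zero)))))) (refl Nat (succ (elimVec Nat (fun (k : Nat) => fun (ω : Vec Nat k) => Nat) (succ (succ (succ (succ zero)))) (fun (i : Nat) => fun (m : Nat) => fun (d : Vec Nat i) => fun (μ : Nat) => μ) zero (vnil Nat))))
  ~> fun (β : Nat) => refl (Eq Nat (succ (succ (succ (succ (succ zero))))) (succ (succ (succ (succ (succ zero)))))) (refl Nat (succ (succ (succ (succ (succ zero))))))
type:
  forall (β : Nat), Eq (Eq Nat (succ (succ (succ (succ (succ zero))))) (succ (succ (succ (succ (succ zero)))))) (refl Nat (succ (succ (succ (succ (succ zero)))))) (refl Nat (succ (succ (succ (succ (succ zero))))))


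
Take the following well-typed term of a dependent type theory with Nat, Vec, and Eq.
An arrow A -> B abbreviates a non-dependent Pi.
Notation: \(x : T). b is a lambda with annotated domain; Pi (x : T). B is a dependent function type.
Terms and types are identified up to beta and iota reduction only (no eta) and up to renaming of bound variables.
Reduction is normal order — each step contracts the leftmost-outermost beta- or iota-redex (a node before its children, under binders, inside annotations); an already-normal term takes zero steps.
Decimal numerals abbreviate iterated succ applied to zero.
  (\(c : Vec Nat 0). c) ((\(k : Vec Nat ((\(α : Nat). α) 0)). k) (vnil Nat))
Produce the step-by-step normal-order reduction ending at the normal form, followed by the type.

reduction (normal order):
  (\(c : Vec Nat 0). c) ((\(k : Vec Nat ((\(α : Nat). α) 0)). k) (vnil Nat))
  ~> (\(c : Vec Nat ((\(k : Nat). k) 0)). c) (vnil Nat)
  ~> vnil Nat
inferred type:
  Vec Nat 0


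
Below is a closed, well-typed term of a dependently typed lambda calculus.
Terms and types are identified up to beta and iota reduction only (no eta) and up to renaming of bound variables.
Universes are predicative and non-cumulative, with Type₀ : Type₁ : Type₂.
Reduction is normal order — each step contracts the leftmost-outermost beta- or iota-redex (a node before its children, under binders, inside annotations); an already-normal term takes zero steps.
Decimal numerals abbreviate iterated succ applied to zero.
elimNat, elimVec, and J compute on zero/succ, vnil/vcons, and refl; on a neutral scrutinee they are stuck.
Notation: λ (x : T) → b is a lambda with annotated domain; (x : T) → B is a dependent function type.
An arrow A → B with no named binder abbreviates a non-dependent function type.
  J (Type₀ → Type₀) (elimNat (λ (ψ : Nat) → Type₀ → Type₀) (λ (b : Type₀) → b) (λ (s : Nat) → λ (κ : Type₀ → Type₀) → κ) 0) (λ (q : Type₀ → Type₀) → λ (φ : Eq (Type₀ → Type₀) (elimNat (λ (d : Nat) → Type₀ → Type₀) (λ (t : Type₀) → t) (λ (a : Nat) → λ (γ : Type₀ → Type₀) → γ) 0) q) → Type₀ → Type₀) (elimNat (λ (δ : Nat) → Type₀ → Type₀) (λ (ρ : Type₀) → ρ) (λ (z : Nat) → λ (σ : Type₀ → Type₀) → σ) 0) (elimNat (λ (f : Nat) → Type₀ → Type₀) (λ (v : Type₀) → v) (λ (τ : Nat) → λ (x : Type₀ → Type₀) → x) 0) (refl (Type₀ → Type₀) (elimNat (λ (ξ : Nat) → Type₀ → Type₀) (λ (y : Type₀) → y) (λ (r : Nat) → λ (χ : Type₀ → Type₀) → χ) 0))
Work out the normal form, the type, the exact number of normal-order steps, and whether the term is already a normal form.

normal form:
  λ (ψ : Type₀) → ψ
type:
  Type₀ → Type₀
normal-order step count: 2
term was already normal: no
first redex: a J iota-redex


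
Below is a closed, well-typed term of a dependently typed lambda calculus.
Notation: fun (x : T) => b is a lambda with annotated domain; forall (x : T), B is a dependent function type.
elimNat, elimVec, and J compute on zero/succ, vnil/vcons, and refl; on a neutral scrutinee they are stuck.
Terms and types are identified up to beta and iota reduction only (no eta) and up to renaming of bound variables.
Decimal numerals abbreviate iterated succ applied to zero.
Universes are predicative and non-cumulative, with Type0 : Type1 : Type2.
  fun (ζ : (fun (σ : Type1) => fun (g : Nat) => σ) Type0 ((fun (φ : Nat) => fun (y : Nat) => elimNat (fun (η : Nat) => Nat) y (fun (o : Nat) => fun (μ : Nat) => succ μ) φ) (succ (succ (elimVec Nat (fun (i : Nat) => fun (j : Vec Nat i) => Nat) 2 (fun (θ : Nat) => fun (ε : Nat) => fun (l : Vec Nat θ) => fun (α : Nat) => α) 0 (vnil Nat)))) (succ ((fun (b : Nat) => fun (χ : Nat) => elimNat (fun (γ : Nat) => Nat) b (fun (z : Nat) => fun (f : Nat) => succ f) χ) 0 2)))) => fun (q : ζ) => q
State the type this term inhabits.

inferred type:
  forall (ζ : Type0), forall (σ : ζ), ζ


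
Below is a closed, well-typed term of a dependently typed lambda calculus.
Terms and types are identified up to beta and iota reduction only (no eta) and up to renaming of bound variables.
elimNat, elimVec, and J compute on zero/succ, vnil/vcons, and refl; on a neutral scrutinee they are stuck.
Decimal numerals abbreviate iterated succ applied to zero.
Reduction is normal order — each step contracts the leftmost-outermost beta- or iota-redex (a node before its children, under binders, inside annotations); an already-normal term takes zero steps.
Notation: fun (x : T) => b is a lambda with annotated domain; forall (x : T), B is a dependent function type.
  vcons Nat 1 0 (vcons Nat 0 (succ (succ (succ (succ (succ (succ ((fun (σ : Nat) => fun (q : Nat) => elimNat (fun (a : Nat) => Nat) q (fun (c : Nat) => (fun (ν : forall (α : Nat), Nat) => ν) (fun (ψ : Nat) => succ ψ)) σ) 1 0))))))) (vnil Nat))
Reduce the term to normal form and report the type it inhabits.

reduced normal form:
  vcons Nat 1 0 (vcons Nat 0 7 (vnil Nat))
the term's type:
  Vec Nat 2


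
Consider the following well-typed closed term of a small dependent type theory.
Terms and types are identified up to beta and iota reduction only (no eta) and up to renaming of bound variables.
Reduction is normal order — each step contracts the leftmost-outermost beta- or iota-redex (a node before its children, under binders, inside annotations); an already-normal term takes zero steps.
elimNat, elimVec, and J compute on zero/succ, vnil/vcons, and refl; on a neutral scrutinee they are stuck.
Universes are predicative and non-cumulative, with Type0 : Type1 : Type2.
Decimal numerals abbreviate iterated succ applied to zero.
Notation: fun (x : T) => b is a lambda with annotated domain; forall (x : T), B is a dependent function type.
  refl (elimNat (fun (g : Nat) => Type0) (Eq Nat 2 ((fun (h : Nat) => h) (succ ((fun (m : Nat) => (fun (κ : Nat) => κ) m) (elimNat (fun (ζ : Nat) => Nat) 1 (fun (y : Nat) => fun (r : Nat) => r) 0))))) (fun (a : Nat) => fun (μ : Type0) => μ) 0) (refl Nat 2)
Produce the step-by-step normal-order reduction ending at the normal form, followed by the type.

normal-order reduction sequence:
  refl (elimNat (fun (g : Nat) => Type0) (Eq Nat 2 ((fun (h : Nat) => h) (succ ((fun (m : Nat) => (fun (κ : Nat) => κ) m) (elimNat (fun (ζ : Nat) => Nat) 1 (fun (y : Nat) => fun (r : Nat) => r) 0))))) (fun (a : Nat) => fun (μ : Type0) => μ) 0) (refl Nat 2)
  ~> refl (Eq Nat 2 ((fun (g : Nat) => g) (succ ((fun (h : Nat) => (fun (m : Nat) => m) h) (elimNat (fun (κ : Nat) => Nat) 1 (fun (ζ : Nat) => fun (y : Nat) => y) 0))))) (refl Nat 2)
  ~> refl (Eq Nat 2 (succ ((fun (g : Nat) => (fun (h : Nat) => h) g) (elimNat (fun (m : Nat) => Nat) 1 (fun (κ : Nat) => fun (ζ : Nat) => ζ) 0)))) (refl Nat 2)
  ~> refl (Eq Nat 2 (succ ((fun (g : Nat) => g) (elimNat (fun (h : Nat) => Nat) 1 (fun (m : Nat) => fun (κ : Nat) => κ) 0)))) (refl Nat 2)
  ~> refl (Eq Nat 2 (succ (elimNat (fun (g : Nat) => Nat) 1 (fun (h : Nat) => fun (m : Nat) => m) 0))) (refl Nat 2)
  ~> refl (Eq Nat 2 2) (refl Nat 2)
the term's type:
  Eq (Eq Nat 2 2) (refl Nat 2) (refl Nat 2)


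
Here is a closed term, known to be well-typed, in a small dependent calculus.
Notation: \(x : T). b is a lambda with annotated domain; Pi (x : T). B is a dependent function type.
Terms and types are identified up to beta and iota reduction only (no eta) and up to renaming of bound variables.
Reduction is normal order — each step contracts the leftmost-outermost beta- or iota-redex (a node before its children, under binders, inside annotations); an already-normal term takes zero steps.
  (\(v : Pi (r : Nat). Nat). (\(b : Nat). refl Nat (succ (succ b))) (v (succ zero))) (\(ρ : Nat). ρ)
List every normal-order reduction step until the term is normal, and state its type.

normal-order reduction sequence:
  (\(v : Pi (r : Nat). Nat). (\(b : Nat). refl Nat (succ (succ b))) (v (succ zero))) (\(ρ : Nat). ρ)
  ~> (\(v : Nat). refl Nat (succ (succ v))) ((\(r : Nat). r) (succ zero))
  ~> refl Nat (succ (succ ((\(v : Nat). v) (succ zero))))
  ~> refl Nat (succ (succ (succ zero)))
inferred type:
  Eq Nat (succ (succ (succ zero))) (succ (succ (succ zero)))


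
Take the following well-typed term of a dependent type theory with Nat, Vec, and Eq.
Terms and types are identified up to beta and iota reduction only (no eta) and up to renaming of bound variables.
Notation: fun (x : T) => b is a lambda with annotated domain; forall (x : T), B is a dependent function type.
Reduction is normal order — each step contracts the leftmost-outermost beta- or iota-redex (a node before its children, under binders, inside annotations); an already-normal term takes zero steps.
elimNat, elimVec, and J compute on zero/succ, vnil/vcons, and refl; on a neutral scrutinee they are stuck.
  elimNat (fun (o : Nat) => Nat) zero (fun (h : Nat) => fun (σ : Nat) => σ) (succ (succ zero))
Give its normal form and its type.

resulting normal form:
  zero
type:
  Nat


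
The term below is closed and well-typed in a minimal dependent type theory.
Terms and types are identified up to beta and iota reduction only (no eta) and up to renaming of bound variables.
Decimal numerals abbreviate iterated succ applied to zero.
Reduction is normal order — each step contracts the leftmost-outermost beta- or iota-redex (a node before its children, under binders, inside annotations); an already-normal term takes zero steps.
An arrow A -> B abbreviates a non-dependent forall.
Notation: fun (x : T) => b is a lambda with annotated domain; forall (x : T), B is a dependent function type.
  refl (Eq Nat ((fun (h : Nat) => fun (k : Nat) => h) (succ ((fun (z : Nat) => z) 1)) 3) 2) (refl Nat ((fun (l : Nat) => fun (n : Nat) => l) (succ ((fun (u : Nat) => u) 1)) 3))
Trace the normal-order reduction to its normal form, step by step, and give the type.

reduction (normal order):
  refl (Eq Nat ((fun (h : Nat) => fun (k : Nat) => h) (succ ((fun (z : Nat) => z) 1)) 3) 2) (refl Nat ((fun (l : Nat) => fun (n : Nat) => l) (succ ((fun (u : Nat) => u) 1)) 3))
  ~> refl (Eq Nat ((fun (h : Nat) => succ ((fun (k : Nat) => k) 1)) 3) 2) (refl Nat ((fun (z : Nat) => fun (l : Nat) => z) (succ ((fun (n : Nat) => n) 1)) 3))
  ~> refl (Eq Nat (succ ((fun (h : Nat) => h) 1)) 2) (refl Nat ((fun (k : Nat) => fun (z : Nat) => k) (succ ((fun (l : Nat) => l) 1)) 3))
  ~> refl (Eq Nat 2 2) (refl Nat ((fun (h : Nat) => fun (k : Nat) => h) (succ ((fun (z : Nat) => z) 1)) 3))
  ~> refl (Eq Nat 2 2) (refl Nat ((fun (h : Nat) => succ ((fun (k : Nat) => k) 1)) 3))
  ~> refl (Eq Nat 2 2) (refl Nat (succ ((fun (h : Nat) => h) 1)))
  ~> refl (Eq Nat 2 2) (refl Nat 2)
type:
  Eq (Eq Nat 2 2) (refl Nat 2) (refl Nat 2)


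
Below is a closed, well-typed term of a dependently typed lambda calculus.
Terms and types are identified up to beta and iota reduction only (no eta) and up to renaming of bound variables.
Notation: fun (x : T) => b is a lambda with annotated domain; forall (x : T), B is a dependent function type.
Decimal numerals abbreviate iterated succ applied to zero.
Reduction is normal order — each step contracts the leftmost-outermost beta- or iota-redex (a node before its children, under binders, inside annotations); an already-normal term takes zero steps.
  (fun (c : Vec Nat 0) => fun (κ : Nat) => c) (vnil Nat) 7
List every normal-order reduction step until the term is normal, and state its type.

normal-order reduction sequence:
  (fun (c : Vec Nat 0) => fun (κ : Nat) => c) (vnil Nat) 7
  ~> (fun (c : Nat) => vnil Nat) 7
  ~> vnil Nat
the term's type:
  Vec Nat 0


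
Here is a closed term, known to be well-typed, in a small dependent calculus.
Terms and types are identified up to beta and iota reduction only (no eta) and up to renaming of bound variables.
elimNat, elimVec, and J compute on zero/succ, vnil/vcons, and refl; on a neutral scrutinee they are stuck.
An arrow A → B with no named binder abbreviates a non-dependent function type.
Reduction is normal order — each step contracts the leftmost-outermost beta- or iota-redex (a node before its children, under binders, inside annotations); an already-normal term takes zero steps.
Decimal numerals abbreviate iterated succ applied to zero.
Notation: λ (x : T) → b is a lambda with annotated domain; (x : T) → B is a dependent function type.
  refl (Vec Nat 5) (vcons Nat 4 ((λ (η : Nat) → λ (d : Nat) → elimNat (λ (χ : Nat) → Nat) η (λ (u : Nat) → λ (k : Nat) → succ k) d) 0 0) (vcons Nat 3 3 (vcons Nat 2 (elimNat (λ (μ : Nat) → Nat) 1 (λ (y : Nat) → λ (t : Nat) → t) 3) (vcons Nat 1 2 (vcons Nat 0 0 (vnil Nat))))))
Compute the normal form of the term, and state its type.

reduced normal form:
  refl (Vec Nat 5) (vcons Nat 4 0 (vcons Nat 3 3 (vcons Nat 2 1 (vcons Nat 1 2 (vcons Nat 0 0 (vnil Nat))))))
inferred type:
  Eq (Vec Nat 5) (vcons Nat 4 0 (vcons Nat 3 3 (vcons Nat 2 1 (vcons Nat 1 2 (vcons Nat 0 0 (vnil Nat)))))) (vcons Nat 4 0 (vcons Nat 3 3 (vcons Nat 2 1 (vcons Nat 1 2 (vcons Nat 0 0 (vnil Nat))))))
observation: normalization takes exactly 13 steps under the normal-order strategy.


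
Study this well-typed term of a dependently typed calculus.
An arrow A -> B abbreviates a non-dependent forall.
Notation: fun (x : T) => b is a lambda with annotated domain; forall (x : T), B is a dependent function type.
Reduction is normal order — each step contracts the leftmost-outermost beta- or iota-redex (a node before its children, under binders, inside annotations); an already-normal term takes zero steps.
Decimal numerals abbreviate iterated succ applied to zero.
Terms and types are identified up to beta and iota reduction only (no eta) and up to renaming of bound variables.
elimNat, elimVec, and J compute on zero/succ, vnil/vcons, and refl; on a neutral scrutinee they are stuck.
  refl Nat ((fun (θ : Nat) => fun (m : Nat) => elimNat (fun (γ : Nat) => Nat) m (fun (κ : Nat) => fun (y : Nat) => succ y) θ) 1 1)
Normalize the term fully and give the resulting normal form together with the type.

resulting normal form:
  refl Nat 2
inferred type:
  Eq Nat 2 2


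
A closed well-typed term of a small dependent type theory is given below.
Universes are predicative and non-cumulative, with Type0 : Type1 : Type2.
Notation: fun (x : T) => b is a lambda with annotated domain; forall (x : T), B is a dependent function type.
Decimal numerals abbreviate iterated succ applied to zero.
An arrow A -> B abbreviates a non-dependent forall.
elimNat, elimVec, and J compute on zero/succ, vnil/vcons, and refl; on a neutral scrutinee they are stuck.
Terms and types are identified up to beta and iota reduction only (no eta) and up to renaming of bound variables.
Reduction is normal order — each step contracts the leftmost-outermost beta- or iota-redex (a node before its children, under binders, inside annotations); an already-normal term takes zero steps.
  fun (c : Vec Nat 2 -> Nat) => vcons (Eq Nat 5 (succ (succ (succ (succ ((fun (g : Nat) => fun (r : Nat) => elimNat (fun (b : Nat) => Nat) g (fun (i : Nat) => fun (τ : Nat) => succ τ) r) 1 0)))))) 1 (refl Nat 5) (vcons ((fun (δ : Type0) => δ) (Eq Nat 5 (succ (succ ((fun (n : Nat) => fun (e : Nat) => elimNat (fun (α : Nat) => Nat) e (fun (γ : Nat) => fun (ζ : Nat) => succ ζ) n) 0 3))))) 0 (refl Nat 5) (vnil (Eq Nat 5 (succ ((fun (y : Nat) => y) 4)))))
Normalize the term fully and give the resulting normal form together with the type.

normal form:
  fun (c : Vec Nat 2 -> Nat) => vcons (Eq Nat 5 5) 1 (refl Nat 5) (vcons (Eq Nat 5 5) 0 (refl Nat 5) (vnil (Eq Nat 5 5)))
the term's type:
  (Vec Nat 2 -> Nat) -> Vec (Eq Nat 5 5) 2


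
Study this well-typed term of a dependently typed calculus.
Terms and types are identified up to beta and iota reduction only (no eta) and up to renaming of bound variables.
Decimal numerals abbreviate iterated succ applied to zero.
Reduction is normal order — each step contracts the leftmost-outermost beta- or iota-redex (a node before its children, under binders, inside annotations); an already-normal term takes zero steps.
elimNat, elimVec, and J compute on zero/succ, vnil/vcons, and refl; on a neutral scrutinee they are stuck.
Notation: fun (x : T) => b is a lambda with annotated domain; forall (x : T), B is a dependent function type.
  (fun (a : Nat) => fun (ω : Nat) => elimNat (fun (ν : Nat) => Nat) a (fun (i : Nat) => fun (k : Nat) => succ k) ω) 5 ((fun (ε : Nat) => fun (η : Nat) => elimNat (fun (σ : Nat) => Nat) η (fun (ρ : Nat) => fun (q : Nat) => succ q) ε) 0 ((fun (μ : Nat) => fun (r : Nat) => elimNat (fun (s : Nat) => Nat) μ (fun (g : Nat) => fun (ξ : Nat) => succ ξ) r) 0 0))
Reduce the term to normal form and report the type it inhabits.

resulting normal form:
  5
inferred type:
  Nat
observation: 9 normal-order steps normalize the term, beginning with a beta-redex.


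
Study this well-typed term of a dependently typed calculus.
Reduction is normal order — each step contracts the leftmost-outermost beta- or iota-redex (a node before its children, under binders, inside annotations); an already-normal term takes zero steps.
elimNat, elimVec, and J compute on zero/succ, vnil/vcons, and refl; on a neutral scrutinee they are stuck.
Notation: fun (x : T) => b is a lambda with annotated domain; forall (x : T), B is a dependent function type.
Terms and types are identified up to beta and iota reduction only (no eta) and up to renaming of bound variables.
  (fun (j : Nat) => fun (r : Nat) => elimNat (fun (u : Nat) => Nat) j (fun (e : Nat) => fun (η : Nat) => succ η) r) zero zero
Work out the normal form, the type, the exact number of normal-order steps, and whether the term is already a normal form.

resulting normal form:
  zero
the term's type:
  Nat
reduction steps (normal order): 3
started in normal form: no
first contracted redex: a beta-redex


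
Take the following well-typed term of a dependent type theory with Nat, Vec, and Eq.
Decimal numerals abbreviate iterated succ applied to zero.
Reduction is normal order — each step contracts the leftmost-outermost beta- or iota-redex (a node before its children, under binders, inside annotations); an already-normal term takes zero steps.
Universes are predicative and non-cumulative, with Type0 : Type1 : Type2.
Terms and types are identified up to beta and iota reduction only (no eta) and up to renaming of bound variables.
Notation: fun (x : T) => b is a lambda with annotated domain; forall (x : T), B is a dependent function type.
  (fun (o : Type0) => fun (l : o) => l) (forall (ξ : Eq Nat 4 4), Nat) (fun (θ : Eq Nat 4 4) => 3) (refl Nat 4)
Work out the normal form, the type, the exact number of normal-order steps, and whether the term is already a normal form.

normal form:
  3
inferred type:
  Nat
reduction steps (normal order): 3
started in normal form: no
first contracted redex: a beta-redex


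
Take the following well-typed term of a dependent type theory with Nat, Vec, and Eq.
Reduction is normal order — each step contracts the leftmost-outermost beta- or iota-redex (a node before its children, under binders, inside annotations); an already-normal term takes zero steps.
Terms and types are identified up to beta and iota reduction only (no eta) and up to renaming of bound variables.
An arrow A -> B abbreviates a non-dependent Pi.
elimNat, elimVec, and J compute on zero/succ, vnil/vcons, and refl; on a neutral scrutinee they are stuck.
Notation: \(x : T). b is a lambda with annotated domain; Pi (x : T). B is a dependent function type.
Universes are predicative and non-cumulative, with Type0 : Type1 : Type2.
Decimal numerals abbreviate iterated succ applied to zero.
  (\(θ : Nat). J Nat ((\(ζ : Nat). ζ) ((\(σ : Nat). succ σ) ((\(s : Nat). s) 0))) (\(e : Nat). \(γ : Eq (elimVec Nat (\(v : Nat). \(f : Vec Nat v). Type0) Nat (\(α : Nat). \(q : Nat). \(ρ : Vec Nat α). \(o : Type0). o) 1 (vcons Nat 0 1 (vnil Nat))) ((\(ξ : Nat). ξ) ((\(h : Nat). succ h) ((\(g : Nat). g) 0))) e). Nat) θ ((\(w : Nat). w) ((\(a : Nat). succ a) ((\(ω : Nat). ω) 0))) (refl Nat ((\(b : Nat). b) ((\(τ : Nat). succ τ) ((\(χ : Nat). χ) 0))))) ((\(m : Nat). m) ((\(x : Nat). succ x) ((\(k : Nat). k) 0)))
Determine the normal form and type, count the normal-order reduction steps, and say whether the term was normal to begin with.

reduced normal form:
  1
the term's type:
  Nat
steps to reach normal form (normal order): 5
started in normal form: no
first redex: a beta-redex


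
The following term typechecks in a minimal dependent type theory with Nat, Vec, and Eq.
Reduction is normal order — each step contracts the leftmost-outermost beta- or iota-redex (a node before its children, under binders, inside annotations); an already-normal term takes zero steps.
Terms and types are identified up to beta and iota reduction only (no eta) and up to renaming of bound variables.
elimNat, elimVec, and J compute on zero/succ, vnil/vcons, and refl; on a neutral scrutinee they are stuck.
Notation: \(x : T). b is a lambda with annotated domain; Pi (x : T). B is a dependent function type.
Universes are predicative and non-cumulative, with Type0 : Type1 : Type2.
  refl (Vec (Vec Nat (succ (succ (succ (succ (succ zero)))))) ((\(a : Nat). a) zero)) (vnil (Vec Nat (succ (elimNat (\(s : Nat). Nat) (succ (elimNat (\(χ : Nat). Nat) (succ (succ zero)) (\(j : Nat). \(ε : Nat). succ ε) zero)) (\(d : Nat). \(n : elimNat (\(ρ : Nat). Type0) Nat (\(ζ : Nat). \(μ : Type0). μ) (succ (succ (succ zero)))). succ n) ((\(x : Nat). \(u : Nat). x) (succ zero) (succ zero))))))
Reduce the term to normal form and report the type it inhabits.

normal form:
  refl (Vec (Vec Nat (succ (succ (succ (succ (succ zero)))))) zero) (vnil (Vec Nat (succ (succ (succ (succ (succ zero)))))))
type:
  Eq (Vec (Vec Nat (succ (succ (succ (succ (succ zero)))))) zero) (vnil (Vec Nat (succ (succ (succ (succ (succ zero))))))) (vnil (Vec Nat (succ (succ (succ (succ (succ zero)))))))
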